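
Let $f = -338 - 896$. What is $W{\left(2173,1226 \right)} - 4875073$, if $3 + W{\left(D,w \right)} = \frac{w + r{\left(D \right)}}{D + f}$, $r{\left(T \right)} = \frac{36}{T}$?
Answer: $- \frac{9947331534838}{2040447} \approx -4.8751 \cdot 10^{6}$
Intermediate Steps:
$f = -1234$ ($f = -338 - 896 = -1234$)
$W{\left(D,w \right)} = -3 + \frac{w + \frac{36}{D}}{-1234 + D}$ ($W{\left(D,w \right)} = -3 + \frac{w + \frac{36}{D}}{D - 1234} = -3 + \frac{w + \frac{36}{D}}{-1234 + D}$)
$W{\left(2173,1226 \right)} - 4875073 = \frac{36 + 2173 \left(3702 + 1226 - 6519\right)}{2173 \left(-1234 + 2173\right)} - 4875073 = \frac{36 + 2173 \left(3702 + 1226 - 6519\right)}{2173 \cdot 939} - 4875073 = \frac{1}{2173} \cdot \frac{1}{939} \left(36 + 2173 \left(-1591\right)\right) - 4875073 = \frac{1}{2173} \cdot \frac{1}{939} \left(36 - 3457243\right) - 4875073 = \frac{1}{2173} \cdot \frac{1}{939} \left(-3457207\right) - 4875073 = - \frac{3457207}{2040447} - 4875073 = - \frac{9947331534838}{2040447}$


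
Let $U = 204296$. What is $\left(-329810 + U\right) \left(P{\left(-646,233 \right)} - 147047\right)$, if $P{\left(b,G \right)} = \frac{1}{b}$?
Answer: $\frac{313759774989}{17} \approx 1.8456 \cdot 10^{10}$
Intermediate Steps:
$\left(-329810 + U\right) \left(P{\left(-646,233 \right)} - 147047\right) = \left(-329810 + 204296\right) \left(\frac{1}{-646} - 147047\right) = - 125514 \left(- \frac{1}{646} - 147047\right) = \left(-125514\right) \left(- \frac{94992363}{646}\right) = \frac{313759774989}{17}$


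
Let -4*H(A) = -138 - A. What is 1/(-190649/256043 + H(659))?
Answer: 1024172/203303675 ≈ 0.0050376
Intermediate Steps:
H(A) = 69/2 + A/4 (H(A) = -(-138 - A)/4 = 69/2 + A/4)
1/(-190649/256043 + H(659)) = 1/(-190649/256043 + (69/2 + (1/4)*659)) = 1/(-190649*1/256043 + (69/2 + 659/4)) = 1/(-190649/256043 + 797/4) = 1/(203303675/1024172) = 1024172/203303675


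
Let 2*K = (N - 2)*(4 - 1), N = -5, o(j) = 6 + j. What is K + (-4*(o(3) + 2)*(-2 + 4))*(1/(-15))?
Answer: -139/30 ≈ -4.6333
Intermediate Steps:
K = -21/2 (K = ((-5 - 2)*(4 - 1))/2 = (-7*3)/2 = (½)*(-21) = -21/2 ≈ -10.500)
K + (-4*(o(3) + 2)*(-2 + 4))*(1/(-15)) = -21/2 + (-4*((6 + 3) + 2)*(-2 + 4))*(1/(-15)) = -21/2 + (-4*(9 + 2)*2)*(1*(-1/15)) = -21/2 - 44*2*(-1/15) = -21/2 - 4*22*(-1/15) = -21/2 - 88*(-1/15) = -21/2 + 88/15 = -139/30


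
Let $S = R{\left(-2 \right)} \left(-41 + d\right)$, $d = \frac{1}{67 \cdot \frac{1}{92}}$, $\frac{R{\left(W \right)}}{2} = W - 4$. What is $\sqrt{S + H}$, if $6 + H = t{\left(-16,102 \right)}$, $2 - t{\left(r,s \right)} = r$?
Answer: $\frac{2 \sqrt{547122}}{67} \approx 22.08$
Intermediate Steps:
$t{\left(r,s \right)} = 2 - r$
$R{\left(W \right)} = -8 + 2 W$ ($R{\left(W \right)} = 2 \left(W - 4\right) = 2 \left(-4 + W\right) = -8 + 2 W$)
$d = \frac{92}{67}$ ($d = \frac{1}{67 \cdot \frac{1}{92}} = \frac{1}{\frac{67}{92}} = \frac{92}{67} \approx 1.3731$)
$H = 12$ ($H = -6 + \left(2 - -16\right) = -6 + \left(2 + 16\right) = -6 + 18 = 12$)
$S = \frac{31860}{67}$ ($S = \left(-8 + 2 \left(-2\right)\right) \left(-41 + \frac{92}{67}\right) = \left(-8 - 4\right) \left(- \frac{2655}{67}\right) = \left(-12\right) \left(- \frac{2655}{67}\right) = \frac{31860}{67} \approx 475.52$)
$\sqrt{S + H} = \sqrt{\frac{31860}{67} + 12} = \sqrt{\frac{32664}{67}} = \frac{2 \sqrt{547122}}{67}$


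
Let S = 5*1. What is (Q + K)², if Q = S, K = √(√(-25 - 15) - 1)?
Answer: (5 + √(-1 + 2*I*√10))² ≈ 40.436 + 25.564*I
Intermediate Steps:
K = √(-1 + 2*I*√10) (K = √(√(-40) - 1) = √(2*I*√10 - 1) = √(-1 + 2*I*√10) ≈ 1.6436 + 1.9239*I)
S = 5
Q = 5
(Q + K)² = (5 + √(-1 + 2*I*√10))²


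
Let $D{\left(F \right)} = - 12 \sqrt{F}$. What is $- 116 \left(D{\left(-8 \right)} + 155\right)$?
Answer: $-17980 + 2784 i \sqrt{2} \approx -17980.0 + 3937.2 i$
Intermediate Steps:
$- 116 \left(D{\left(-8 \right)} + 155\right) = - 116 \left(- 12 \sqrt{-8} + 155\right) = - 116 \left(- 12 \cdot 2 i \sqrt{2} + 155\right) = - 116 \left(- 24 i \sqrt{2} + 155\right) = - 116 \left(155 - 24 i \sqrt{2}\right) = -17980 + 2784 i \sqrt{2}$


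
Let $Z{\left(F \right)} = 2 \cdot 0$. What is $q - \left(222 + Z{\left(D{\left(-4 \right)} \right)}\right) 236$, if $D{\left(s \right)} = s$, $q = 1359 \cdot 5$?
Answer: $-45597$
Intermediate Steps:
$q = 6795$
$Z{\left(F \right)} = 0$
$q - \left(222 + Z{\left(D{\left(-4 \right)} \right)}\right) 236 = 6795 - \left(222 + 0\right) 236 = 6795 - 222 \cdot 236 = 6795 - 52392 = -45597$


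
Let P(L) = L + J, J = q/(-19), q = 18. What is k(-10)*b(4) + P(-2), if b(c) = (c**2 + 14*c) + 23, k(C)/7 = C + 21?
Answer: 138929/19 ≈ 7312.1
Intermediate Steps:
k(C) = 147 + 7*C (k(C) = 7*(C + 21) = 7*(21 + C) = 147 + 7*C)
b(c) = 23 + c**2 + 14*c
J = -18/19 (J = 18/(-19) = 18*(-1/19) = -18/19 ≈ -0.94737)
P(L) = -18/19 + L (P(L) = L - 18/19 = -18/19 + L)
k(-10)*b(4) + P(-2) = (147 + 7*(-10))*(23 + 4**2 + 14*4) + (-18/19 - 2) = (147 - 70)*(23 + 16 + 56) - 56/19 = 77*95 - 56/19 = 7315 - 56/19 = 138929/19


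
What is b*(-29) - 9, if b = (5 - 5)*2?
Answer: -9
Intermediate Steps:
b = 0 (b = 0*2 = 0)
b*(-29) - 9 = 0*(-29) - 9 = 0 - 9 = -9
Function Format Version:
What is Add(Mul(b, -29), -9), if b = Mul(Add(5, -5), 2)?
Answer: -9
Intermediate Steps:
b = 0 (b = Mul(0, 2) = 0)
Add(Mul(b, -29), -9) = Add(Mul(0, -29), -9) = Add(0, -9) = -9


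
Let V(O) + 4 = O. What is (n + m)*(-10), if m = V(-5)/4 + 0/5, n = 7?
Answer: -95/2 ≈ -47.500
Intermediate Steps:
V(O) = -4 + O
m = -9/4 (m = (-4 - 5)/4 + 0/5 = -9*¼ + 0*(⅕) = -9/4 + 0 = -9/4 ≈ -2.2500)
(n + m)*(-10) = (7 - 9/4)*(-10) = (19/4)*(-10) = -95/2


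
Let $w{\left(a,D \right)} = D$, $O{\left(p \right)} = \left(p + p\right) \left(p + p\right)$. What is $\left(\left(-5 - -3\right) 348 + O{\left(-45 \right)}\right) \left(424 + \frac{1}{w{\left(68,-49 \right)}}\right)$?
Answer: $\frac{153818100}{49} \approx 3.1391 \cdot 10^{6}$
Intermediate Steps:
$O{\left(p \right)} = 4 p^{2}$ ($O{\left(p \right)} = 2 p 2 p = 4 p^{2}$)
$\left(\left(-5 - -3\right) 348 + O{\left(-45 \right)}\right) \left(424 + \frac{1}{w{\left(68,-49 \right)}}\right) = \left(\left(-5 - -3\right) 348 + 4 \left(-45\right)^{2}\right) \left(424 + \frac{1}{-49}\right) = \left(\left(-5 + 3\right) 348 + 4 \cdot 2025\right) \left(424 - \frac{1}{49}\right) = \left(\left(-2\right) 348 + 8100\right) \frac{20775}{49} = \left(-696 + 8100\right) \frac{20775}{49} = 7404 \cdot \frac{20775}{49} = \frac{153818100}{49}$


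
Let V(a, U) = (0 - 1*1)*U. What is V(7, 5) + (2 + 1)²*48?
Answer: 427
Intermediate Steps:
V(a, U) = -U (V(a, U) = (0 - 1)*U = -U)
V(7, 5) + (2 + 1)²*48 = -1*5 + (2 + 1)²*48 = -5 + 3²*48 = -5 + 9*48 = -5 + 432 = 427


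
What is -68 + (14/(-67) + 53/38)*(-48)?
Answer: -159020/1273 ≈ -124.92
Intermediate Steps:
-68 + (14/(-67) + 53/38)*(-48) = -68 + (14*(-1/67) + 53*(1/38))*(-48) = -68 + (-14/67 + 53/38)*(-48) = -68 + (3019/2546)*(-48) = -68 - 72456/1273 = -159020/1273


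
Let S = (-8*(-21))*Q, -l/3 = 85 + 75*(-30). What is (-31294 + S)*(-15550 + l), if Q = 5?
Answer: 275760970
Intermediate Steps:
l = 6495 (l = -3*(85 + 75*(-30)) = -3*(85 - 2250) = -3*(-2165) = 6495)
S = 840 (S = -8*(-21)*5 = 168*5 = 840)
(-31294 + S)*(-15550 + l) = (-31294 + 840)*(-15550 + 6495) = -30454*(-9055) = 275760970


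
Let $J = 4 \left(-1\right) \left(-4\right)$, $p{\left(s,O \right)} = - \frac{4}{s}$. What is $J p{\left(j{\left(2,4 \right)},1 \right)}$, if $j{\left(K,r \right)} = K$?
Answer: $-32$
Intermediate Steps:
$J = 16$ ($J = \left(-4\right) \left(-4\right) = 16$)
$J p{\left(j{\left(2,4 \right)},1 \right)} = 16 \left(- \frac{4}{2}\right) = 16 \left(\left(-4\right) \frac{1}{2}\right) = 16 \left(-2\right) = -32$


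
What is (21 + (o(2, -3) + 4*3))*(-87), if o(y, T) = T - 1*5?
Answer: -2175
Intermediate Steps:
o(y, T) = -5 + T (o(y, T) = T - 5 = -5 + T)
(21 + (o(2, -3) + 4*3))*(-87) = (21 + ((-5 - 3) + 4*3))*(-87) = (21 + (-8 + 12))*(-87) = (21 + 4)*(-87) = 25*(-87) = -2175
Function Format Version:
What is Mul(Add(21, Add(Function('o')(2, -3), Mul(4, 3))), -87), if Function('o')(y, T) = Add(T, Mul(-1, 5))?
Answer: -2175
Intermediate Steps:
Function('o')(y, T) = Add(-5, T) (Function('o')(y, T) = Add(T, -5) = Add(-5, T))
Mul(Add(21, Add(Function('o')(2, -3), Mul(4, 3))), -87) = Mul(Add(21, Add(Add(-5, -3), Mul(4, 3))), -87) = Mul(Add(21, Add(-8, 12)), -87) = Mul(Add(21, 4), -87) = Mul(25, -87) = -2175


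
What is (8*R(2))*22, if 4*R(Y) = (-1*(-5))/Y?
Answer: 110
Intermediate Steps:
R(Y) = 5/(4*Y) (R(Y) = ((-1*(-5))/Y)/4 = (5/Y)/4 = 5/(4*Y))
(8*R(2))*22 = (8*((5/4)/2))*22 = (8*((5/4)*(½)))*22 = (8*(5/8))*22 = 5*22 = 110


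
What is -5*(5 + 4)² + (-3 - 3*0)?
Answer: -408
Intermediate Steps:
-5*(5 + 4)² + (-3 - 3*0) = -5*9² + (-3 + 0) = -5*81 - 3 = -405 - 3 = -408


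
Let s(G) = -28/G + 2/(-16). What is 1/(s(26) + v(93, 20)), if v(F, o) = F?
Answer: 104/9547 ≈ 0.010893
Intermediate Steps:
s(G) = -⅛ - 28/G (s(G) = -28/G + 2*(-1/16) = -28/G - ⅛ = -⅛ - 28/G)
1/(s(26) + v(93, 20)) = 1/((⅛)*(-224 - 1*26)/26 + 93) = 1/((⅛)*(1/26)*(-224 - 26) + 93) = 1/((⅛)*(1/26)*(-250) + 93) = 1/(-125/104 + 93) = 1/(9547/104) = 104/9547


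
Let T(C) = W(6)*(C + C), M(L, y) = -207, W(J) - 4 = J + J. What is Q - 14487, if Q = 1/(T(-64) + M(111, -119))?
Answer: -32668186/2255 ≈ -14487.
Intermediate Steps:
W(J) = 4 + 2*J (W(J) = 4 + (J + J) = 4 + 2*J)
T(C) = 32*C (T(C) = (4 + 2*6)*(C + C) = (4 + 12)*(2*C) = 16*(2*C) = 32*C)
Q = -1/2255 (Q = 1/(32*(-64) - 207) = 1/(-2048 - 207) = 1/(-2255) = -1/2255 ≈ -0.00044346)
Q - 14487 = -1/2255 - 14487 = -32668186/2255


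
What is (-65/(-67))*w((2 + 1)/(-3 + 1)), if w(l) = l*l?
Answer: 585/268 ≈ 2.1828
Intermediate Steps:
w(l) = l²
(-65/(-67))*w((2 + 1)/(-3 + 1)) = (-65/(-67))*((2 + 1)/(-3 + 1))² = (-65*(-1/67))*(3/(-2))² = 65*(3*(-½))²/67 = 65*(-3/2)²/67 = (65/67)*(9/4) = 585/268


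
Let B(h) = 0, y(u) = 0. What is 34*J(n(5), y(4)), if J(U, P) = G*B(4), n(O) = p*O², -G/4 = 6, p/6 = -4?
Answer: 0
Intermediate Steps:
p = -24 (p = 6*(-4) = -24)
G = -24 (G = -4*6 = -24)
n(O) = -24*O²
J(U, P) = 0 (J(U, P) = -24*0 = 0)
34*J(n(5), y(4)) = 34*0 = 0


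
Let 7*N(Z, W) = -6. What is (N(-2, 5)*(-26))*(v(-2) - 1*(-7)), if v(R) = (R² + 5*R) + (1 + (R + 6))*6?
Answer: 4836/7 ≈ 690.86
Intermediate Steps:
N(Z, W) = -6/7 (N(Z, W) = (⅐)*(-6) = -6/7)
v(R) = 42 + R² + 11*R (v(R) = (R² + 5*R) + (1 + (6 + R))*6 = (R² + 5*R) + (7 + R)*6 = (R² + 5*R) + (42 + 6*R) = 42 + R² + 11*R)
(N(-2, 5)*(-26))*(v(-2) - 1*(-7)) = (-6/7*(-26))*((42 + (-2)² + 11*(-2)) - 1*(-7)) = 156*((42 + 4 - 22) + 7)/7 = 156*(24 + 7)/7 = (156/7)*31 = 4836/7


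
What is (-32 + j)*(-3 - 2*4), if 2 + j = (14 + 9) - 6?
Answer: 187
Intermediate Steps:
j = 15 (j = -2 + ((14 + 9) - 6) = -2 + (23 - 6) = -2 + 17 = 15)
(-32 + j)*(-3 - 2*4) = (-32 + 15)*(-3 - 2*4) = -17*(-3 - 8) = -17*(-11) = 187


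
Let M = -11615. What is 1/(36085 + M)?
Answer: 1/24470 ≈ 4.0866e-5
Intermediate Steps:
1/(36085 + M) = 1/(36085 - 11615) = 1/24470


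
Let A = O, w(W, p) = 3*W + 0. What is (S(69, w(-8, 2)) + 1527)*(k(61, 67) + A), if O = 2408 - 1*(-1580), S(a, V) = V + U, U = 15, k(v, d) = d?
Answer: 6155490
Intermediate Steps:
w(W, p) = 3*W
S(a, V) = 15 + V (S(a, V) = V + 15 = 15 + V)
O = 3988 (O = 2408 + 1580 = 3988)
A = 3988
(S(69, w(-8, 2)) + 1527)*(k(61, 67) + A) = ((15 + 3*(-8)) + 1527)*(67 + 3988) = ((15 - 24) + 1527)*4055 = (-9 + 1527)*4055 = 1518*4055 = 6155490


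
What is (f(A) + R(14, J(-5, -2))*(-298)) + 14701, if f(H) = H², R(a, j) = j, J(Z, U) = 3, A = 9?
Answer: 13888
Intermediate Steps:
(f(A) + R(14, J(-5, -2))*(-298)) + 14701 = (9² + 3*(-298)) + 14701 = (81 - 894) + 14701 = -813 + 14701 = 13888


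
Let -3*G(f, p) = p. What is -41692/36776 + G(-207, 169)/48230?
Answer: -29031878/25582305 ≈ -1.1348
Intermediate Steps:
G(f, p) = -p/3
-41692/36776 + G(-207, 169)/48230 = -41692/36776 - 1/3*169/48230 = -41692*1/36776 - 169/3*1/48230 = -10423/9194 - 13/11130 = -29031878/25582305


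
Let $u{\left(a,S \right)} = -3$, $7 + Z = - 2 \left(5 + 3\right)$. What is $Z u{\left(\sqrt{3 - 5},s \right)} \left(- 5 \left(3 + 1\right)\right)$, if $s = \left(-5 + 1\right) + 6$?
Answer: $-1380$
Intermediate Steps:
$s = 2$ ($s = -4 + 6 = 2$)
$Z = -23$ ($Z = -7 - 2 \left(5 + 3\right) = -7 - 16 = -23$)
$Z u{\left(\sqrt{3 - 5},s \right)} \left(- 5 \left(3 + 1\right)\right) = \left(-23\right) \left(-3\right) \left(- 5 \left(3 + 1\right)\right) = 69 \left(\left(-5\right) 4\right) = 69 \left(-20\right) = -1380$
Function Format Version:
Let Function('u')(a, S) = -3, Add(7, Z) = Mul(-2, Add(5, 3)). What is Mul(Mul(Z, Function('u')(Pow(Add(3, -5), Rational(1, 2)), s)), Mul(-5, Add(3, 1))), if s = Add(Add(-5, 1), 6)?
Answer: -1380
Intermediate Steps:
s = 2 (s = Add(-4, 6) = 2)
Z = -23 (Z = Add(-7, Mul(-2, Add(5, 3))) = Add(-7, Mul(-2, 8)) = Add(-7, -16) = -23)
Mul(Mul(Z, Function('u')(Pow(Add(3, -5), Rational(1, 2)), s)), Mul(-5, Add(3, 1))) = Mul(Mul(-23, -3), Mul(-5, Add(3, 1))) = Mul(69, Mul(-5, 4)) = Mul(69, -20) = -1380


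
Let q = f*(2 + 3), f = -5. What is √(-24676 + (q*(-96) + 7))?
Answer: I*√22269 ≈ 149.23*I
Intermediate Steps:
q = -25 (q = -5*(2 + 3) = -5*5 = -25)
√(-24676 + (q*(-96) + 7)) = √(-24676 + (-25*(-96) + 7)) = √(-24676 + (2400 + 7)) = √(-24676 + 2407) = √(-22269) = I*√22269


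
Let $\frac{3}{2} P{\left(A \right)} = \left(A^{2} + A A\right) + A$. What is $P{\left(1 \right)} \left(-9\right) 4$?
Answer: $-72$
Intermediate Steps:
$P{\left(A \right)} = \frac{2 A}{3} + \frac{4 A^{2}}{3}$ ($P{\left(A \right)} = \frac{2 \left(\left(A^{2} + A A\right) + A\right)}{3} = \frac{2 \left(\left(A^{2} + A^{2}\right) + A\right)}{3} = \frac{2 \left(2 A^{2} + A\right)}{3} = \frac{2 \left(A + 2 A^{2}\right)}{3} = \frac{2 A}{3} + \frac{4 A^{2}}{3}$)
$P{\left(1 \right)} \left(-9\right) 4 = \frac{2}{3} \cdot 1 \left(1 + 2 \cdot 1\right) \left(-9\right) 4 = \frac{2}{3} \cdot 1 \left(1 + 2\right) \left(-9\right) 4 = \frac{2}{3} \cdot 1 \cdot 3 \left(-9\right) 4 = 2 \left(-9\right) 4 = \left(-18\right) 4 = -72$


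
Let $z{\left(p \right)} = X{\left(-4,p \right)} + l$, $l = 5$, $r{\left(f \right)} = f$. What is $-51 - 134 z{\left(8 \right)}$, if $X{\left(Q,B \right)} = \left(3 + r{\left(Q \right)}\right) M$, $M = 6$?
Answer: $83$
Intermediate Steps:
$X{\left(Q,B \right)} = 18 + 6 Q$ ($X{\left(Q,B \right)} = \left(3 + Q\right) 6 = 18 + 6 Q$)
$z{\left(p \right)} = -1$ ($z{\left(p \right)} = \left(18 + 6 \left(-4\right)\right) + 5 = \left(18 - 24\right) + 5 = -6 + 5 = -1$)
$-51 - 134 z{\left(8 \right)} = -51 - -134 = -51 + 134 = 83$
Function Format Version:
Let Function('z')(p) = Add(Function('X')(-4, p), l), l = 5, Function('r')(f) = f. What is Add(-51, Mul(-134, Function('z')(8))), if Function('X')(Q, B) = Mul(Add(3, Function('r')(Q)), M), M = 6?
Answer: 83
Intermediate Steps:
Function('X')(Q, B) = Add(18, Mul(6, Q)) (Function('X')(Q, B) = Mul(Add(3, Q), 6) = Add(18, Mul(6, Q)))
Function('z')(p) = -1 (Function('z')(p) = Add(Add(18, Mul(6, -4)), 5) = Add(Add(18, -24), 5) = Add(-6, 5) = -1)
Add(-51, Mul(-134, Function('z')(8))) = Add(-51, Mul(-134, -1)) = Add(-51, 134) = 83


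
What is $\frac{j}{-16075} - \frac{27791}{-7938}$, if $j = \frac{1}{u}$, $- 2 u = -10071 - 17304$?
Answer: $\frac{4076505460333}{1164380568750} \approx 3.501$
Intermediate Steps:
$u = \frac{27375}{2}$ ($u = - \frac{-10071 - 17304}{2} = \left(- \frac{1}{2}\right) \left(-27375\right) = \frac{27375}{2} \approx 13688.0$)
$j = \frac{2}{27375}$ ($j = \frac{1}{\frac{27375}{2}} = \frac{2}{27375} \approx 7.3059 \cdot 10^{-5}$)
$\frac{j}{-16075} - \frac{27791}{-7938} = \frac{2}{27375 \left(-16075\right)} - \frac{27791}{-7938} = \frac{2}{27375} \left(- \frac{1}{16075}\right) - - \frac{27791}{7938} = - \frac{2}{440053125} + \frac{27791}{7938} = \frac{4076505460333}{1164380568750}$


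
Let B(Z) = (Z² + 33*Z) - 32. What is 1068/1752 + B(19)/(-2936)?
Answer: 7608/26791 ≈ 0.28398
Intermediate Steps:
B(Z) = -32 + Z² + 33*Z
1068/1752 + B(19)/(-2936) = 1068/1752 + (-32 + 19² + 33*19)/(-2936) = 1068*(1/1752) + (-32 + 361 + 627)*(-1/2936) = 89/146 + 956*(-1/2936) = 89/146 - 239/734 = 7608/26791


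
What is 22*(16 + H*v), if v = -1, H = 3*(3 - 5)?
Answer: 484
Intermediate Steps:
H = -6 (H = 3*(-2) = -6)
22*(16 + H*v) = 22*(16 - 6*(-1)) = 22*(16 + 6) = 22*22 = 484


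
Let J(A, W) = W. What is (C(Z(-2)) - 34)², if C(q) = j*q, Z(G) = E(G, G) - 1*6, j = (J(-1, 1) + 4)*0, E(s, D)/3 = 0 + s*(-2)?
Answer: 1156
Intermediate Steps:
E(s, D) = -6*s (E(s, D) = 3*(0 + s*(-2)) = 3*(0 - 2*s) = 3*(-2*s) = -6*s)
j = 0 (j = (1 + 4)*0 = 5*0 = 0)
Z(G) = -6 - 6*G (Z(G) = -6*G - 1*6 = -6*G - 6 = -6 - 6*G)
C(q) = 0 (C(q) = 0*q = 0)
(C(Z(-2)) - 34)² = (0 - 34)² = (-34)² = 1156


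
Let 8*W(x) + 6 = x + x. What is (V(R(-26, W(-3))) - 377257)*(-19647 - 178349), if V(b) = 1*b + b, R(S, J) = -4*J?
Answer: 74693001020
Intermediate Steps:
W(x) = -¾ + x/4 (W(x) = -¾ + (x + x)/8 = -¾ + (2*x)/8 = -¾ + x/4)
V(b) = 2*b (V(b) = b + b = 2*b)
(V(R(-26, W(-3))) - 377257)*(-19647 - 178349) = (2*(-4*(-¾ + (¼)*(-3))) - 377257)*(-19647 - 178349) = (2*(-4*(-¾ - ¾)) - 377257)*(-197996) = (2*(-4*(-3/2)) - 377257)*(-197996) = (2*6 - 377257)*(-197996) = (12 - 377257)*(-197996) = -377245*(-197996) = 74693001020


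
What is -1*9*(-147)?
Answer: 1323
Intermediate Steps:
-1*9*(-147) = -9*(-147) = 1323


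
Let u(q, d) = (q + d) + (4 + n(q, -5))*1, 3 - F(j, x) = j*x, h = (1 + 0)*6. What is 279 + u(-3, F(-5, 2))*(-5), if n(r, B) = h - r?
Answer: 164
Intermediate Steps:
h = 6 (h = 1*6 = 6)
n(r, B) = 6 - r
F(j, x) = 3 - j*x
u(q, d) = 10 + d (u(q, d) = (q + d) + (4 + (6 - q))*1 = (d + q) + (10 - q)*1 = (d + q) + (10 - q) = 10 + d)
279 + u(-3, F(-5, 2))*(-5) = 279 + (10 + (3 - 1*(-5)*2))*(-5) = 279 + (10 + (3 + 10))*(-5) = 279 + (10 + 13)*(-5) = 279 + 23*(-5) = 279 - 115 = 164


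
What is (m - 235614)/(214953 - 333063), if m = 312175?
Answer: -76561/118110 ≈ -0.64822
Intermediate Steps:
(m - 235614)/(214953 - 333063) = (312175 - 235614)/(214953 - 333063) = 76561/(-118110) = 76561*(-1/118110) = -76561/118110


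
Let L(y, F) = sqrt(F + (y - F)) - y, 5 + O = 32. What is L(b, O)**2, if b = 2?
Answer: (2 - sqrt(2))**2 ≈ 0.34315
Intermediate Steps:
O = 27 (O = -5 + 32 = 27)
L(y, F) = sqrt(y) - y
L(b, O)**2 = (sqrt(2) - 1*2)**2 = (sqrt(2) - 2)**2 = (-2 + sqrt(2))**2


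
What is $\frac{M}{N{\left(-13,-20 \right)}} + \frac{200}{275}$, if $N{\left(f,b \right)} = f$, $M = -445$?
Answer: $\frac{4999}{143} \approx 34.958$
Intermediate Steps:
$\frac{M}{N{\left(-13,-20 \right)}} + \frac{200}{275} = - \frac{445}{-13} + \frac{200}{275} = \left(-445\right) \left(- \frac{1}{13}\right) + 200 \cdot \frac{1}{275} = \frac{445}{13} + \frac{8}{11} = \frac{4999}{143}$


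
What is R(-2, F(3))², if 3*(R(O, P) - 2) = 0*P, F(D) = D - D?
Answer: 4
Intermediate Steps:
F(D) = 0
R(O, P) = 2 (R(O, P) = 2 + (0*P)/3 = 2 + (⅓)*0 = 2 + 0 = 2)
R(-2, F(3))² = 2² = 4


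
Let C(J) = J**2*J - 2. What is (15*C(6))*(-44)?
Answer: -141240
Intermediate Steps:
C(J) = -2 + J**3 (C(J) = J**3 - 2 = -2 + J**3)
(15*C(6))*(-44) = (15*(-2 + 6**3))*(-44) = (15*(-2 + 216))*(-44) = (15*214)*(-44) = 3210*(-44) = -141240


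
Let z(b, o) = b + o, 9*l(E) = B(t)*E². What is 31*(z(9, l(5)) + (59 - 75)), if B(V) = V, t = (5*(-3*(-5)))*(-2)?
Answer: -39401/3 ≈ -13134.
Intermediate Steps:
t = -150 (t = (5*15)*(-2) = 75*(-2) = -150)
l(E) = -50*E²/3 (l(E) = (-150*E²)/9 = -50*E²/3)
31*(z(9, l(5)) + (59 - 75)) = 31*((9 - 50/3*5²) + (59 - 75)) = 31*((9 - 50/3*25) - 16) = 31*((9 - 1250/3) - 16) = 31*(-1223/3 - 16) = 31*(-1271/3) = -39401/3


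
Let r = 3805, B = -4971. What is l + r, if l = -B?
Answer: 8776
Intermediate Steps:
l = 4971 (l = -1*(-4971) = 4971)
l + r = 4971 + 3805 = 8776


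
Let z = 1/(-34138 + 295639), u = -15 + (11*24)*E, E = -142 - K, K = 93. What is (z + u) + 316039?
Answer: 66417069985/261501 ≈ 2.5398e+5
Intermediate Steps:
E = -235 (E = -142 - 1*93 = -142 - 93 = -235)
u = -62055 (u = -15 + (11*24)*(-235) = -15 + 264*(-235) = -15 - 62040 = -62055)
z = 1/261501 ≈ 3.8241e-6
(z + u) + 316039 = (1/261501 - 62055) + 316039 = -16227444554/261501 + 316039 = 66417069985/261501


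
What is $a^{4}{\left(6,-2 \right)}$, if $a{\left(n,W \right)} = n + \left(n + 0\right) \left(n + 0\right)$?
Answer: $3111696$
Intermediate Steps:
$a{\left(n,W \right)} = n + n^{2}$ ($a{\left(n,W \right)} = n + n n = n + n^{2}$)
$a^{4}{\left(6,-2 \right)} = \left(6 \left(1 + 6\right)\right)^{4} = \left(6 \cdot 7\right)^{4} = 42^{4} = 3111696$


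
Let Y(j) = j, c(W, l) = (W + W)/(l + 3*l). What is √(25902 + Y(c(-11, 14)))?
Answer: √5076715/14 ≈ 160.94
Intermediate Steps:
c(W, l) = W/(2*l) (c(W, l) = (2*W)/((4*l)) = (2*W)*(1/(4*l)) = W/(2*l))
√(25902 + Y(c(-11, 14))) = √(25902 + (½)*(-11)/14) = √(25902 + (½)*(-11)*(1/14)) = √(25902 - 11/28) = √(725245/28) = √5076715/14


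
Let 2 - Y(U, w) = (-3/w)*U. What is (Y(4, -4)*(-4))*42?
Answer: 168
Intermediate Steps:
Y(U, w) = 2 + 3*U/w (Y(U, w) = 2 - (-3/w)*U = 2 - (-3)*U/w = 2 + 3*U/w)
(Y(4, -4)*(-4))*42 = ((2 + 3*4/(-4))*(-4))*42 = ((2 + 3*4*(-¼))*(-4))*42 = ((2 - 3)*(-4))*42 = -1*(-4)*42 = 4*42 = 168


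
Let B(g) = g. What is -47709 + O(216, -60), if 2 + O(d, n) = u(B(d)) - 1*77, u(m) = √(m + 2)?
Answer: -47788 + √218 ≈ -47773.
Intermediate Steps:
u(m) = √(2 + m)
O(d, n) = -79 + √(2 + d) (O(d, n) = -2 + (√(2 + d) - 1*77) = -2 + (√(2 + d) - 77) = -2 + (-77 + √(2 + d)) = -79 + √(2 + d))
-47709 + O(216, -60) = -47709 + (-79 + √(2 + 216)) = -47709 + (-79 + √218) = -47788 + √218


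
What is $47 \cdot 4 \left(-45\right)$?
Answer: $-8460$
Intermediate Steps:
$47 \cdot 4 \left(-45\right) = 188 \left(-45\right) = -8460$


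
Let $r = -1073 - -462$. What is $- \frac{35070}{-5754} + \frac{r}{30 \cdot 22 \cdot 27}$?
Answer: $\frac{14795993}{2441340} \approx 6.0606$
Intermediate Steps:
$r = -611$ ($r = -1073 + 462 = -611$)
$- \frac{35070}{-5754} + \frac{r}{30 \cdot 22 \cdot 27} = - \frac{35070}{-5754} - \frac{611}{30 \cdot 22 \cdot 27} = \left(-35070\right) \left(- \frac{1}{5754}\right) - \frac{611}{660 \cdot 27} = \frac{835}{137} - \frac{611}{17820} = \frac{14795993}{2441340}$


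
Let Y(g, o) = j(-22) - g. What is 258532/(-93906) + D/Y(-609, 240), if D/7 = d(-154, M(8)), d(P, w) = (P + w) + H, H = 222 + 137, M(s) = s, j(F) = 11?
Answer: -10137997/29110860 ≈ -0.34825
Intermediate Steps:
H = 359
d(P, w) = 359 + P + w (d(P, w) = (P + w) + 359 = 359 + P + w)
D = 1491 (D = 7*(359 - 154 + 8) = 7*213 = 1491)
Y(g, o) = 11 - g
258532/(-93906) + D/Y(-609, 240) = 258532/(-93906) + 1491/(11 - 1*(-609)) = 258532*(-1/93906) + 1491/(11 + 609) = -129266/46953 + 1491/620 = -10137997/29110860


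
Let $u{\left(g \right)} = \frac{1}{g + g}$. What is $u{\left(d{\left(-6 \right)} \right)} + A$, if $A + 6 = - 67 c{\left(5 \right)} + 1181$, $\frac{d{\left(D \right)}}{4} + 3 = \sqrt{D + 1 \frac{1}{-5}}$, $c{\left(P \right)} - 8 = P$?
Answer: $\frac{184817}{608} - \frac{i \sqrt{155}}{608} \approx 303.98 - 0.020477 i$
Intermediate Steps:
$c{\left(P \right)} = 8 + P$
$d{\left(D \right)} = -12 + 4 \sqrt{- \frac{1}{5} + D}$ ($d{\left(D \right)} = -12 + 4 \sqrt{D + 1 \frac{1}{-5}} = -12 + 4 \sqrt{D + 1 \left(- \frac{1}{5}\right)} = -12 + 4 \sqrt{D - \frac{1}{5}} = -12 + 4 \sqrt{- \frac{1}{5} + D}$)
$u{\left(g \right)} = \frac{1}{2 g}$
$A = 304$ ($A = -6 + \left(- 67 \left(8 + 5\right) + 1181\right) = -6 + \left(\left(-67\right) 13 + 1181\right) = -6 + \left(-871 + 1181\right) = -6 + 310 = 304$)
$u{\left(d{\left(-6 \right)} \right)} + A = \frac{1}{2 \left(-12 + \frac{4 \sqrt{-5 + 25 \left(-6\right)}}{5}\right)} + 304 = \frac{1}{2 \left(-12 + \frac{4 \sqrt{-5 - 150}}{5}\right)} + 304 = \frac{1}{2 \left(-12 + \frac{4 \sqrt{-155}}{5}\right)} + 304 = \frac{1}{2 \left(-12 + \frac{4 i \sqrt{155}}{5}\right)} + 304 = 304 + \frac{1}{2 \left(-12 + \frac{4 i \sqrt{155}}{5}\right)}$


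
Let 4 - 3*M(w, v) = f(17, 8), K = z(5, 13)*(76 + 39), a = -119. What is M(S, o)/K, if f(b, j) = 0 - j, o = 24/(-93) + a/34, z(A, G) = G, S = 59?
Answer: 4/1495 ≈ 0.0026756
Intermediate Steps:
o = -233/62 (o = 24/(-93) - 119/34 = 24*(-1/93) - 119*1/34 = -8/31 - 7/2 = -233/62 ≈ -3.7581)
f(b, j) = -j
K = 1495 (K = 13*(76 + 39) = 13*115 = 1495)
M(w, v) = 4 (M(w, v) = 4/3 - (-1)*8/3 = 4/3 - ⅓*(-8) = 4/3 + 8/3 = 4)
M(S, o)/K = 4/1495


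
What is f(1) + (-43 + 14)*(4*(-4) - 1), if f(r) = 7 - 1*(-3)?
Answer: 503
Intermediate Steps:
f(r) = 10 (f(r) = 7 + 3 = 10)
f(1) + (-43 + 14)*(4*(-4) - 1) = 10 + (-43 + 14)*(4*(-4) - 1) = 10 - 29*(-16 - 1) = 10 - 29*(-17) = 10 + 493 = 503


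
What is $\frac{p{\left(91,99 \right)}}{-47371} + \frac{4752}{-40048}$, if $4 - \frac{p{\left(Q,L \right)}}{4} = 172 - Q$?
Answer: $- \frac{13298263}{118569613} \approx -0.11216$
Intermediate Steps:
$p{\left(Q,L \right)} = -672 + 4 Q$ ($p{\left(Q,L \right)} = 16 - 4 \left(172 - Q\right) = 16 + \left(-688 + 4 Q\right) = -672 + 4 Q$)
$\frac{p{\left(91,99 \right)}}{-47371} + \frac{4752}{-40048} = \frac{-672 + 4 \cdot 91}{-47371} + \frac{4752}{-40048} = \left(-672 + 364\right) \left(- \frac{1}{47371}\right) + 4752 \left(- \frac{1}{40048}\right) = \left(-308\right) \left(- \frac{1}{47371}\right) - \frac{297}{2503} = \frac{308}{47371} - \frac{297}{2503} = - \frac{13298263}{118569613}$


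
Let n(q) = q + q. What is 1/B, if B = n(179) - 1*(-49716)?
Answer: 1/50074 ≈ 1.9970e-5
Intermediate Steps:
n(q) = 2*q
B = 50074 (B = 2*179 - 1*(-49716) = 358 + 49716 = 50074)
1/B = 1/50074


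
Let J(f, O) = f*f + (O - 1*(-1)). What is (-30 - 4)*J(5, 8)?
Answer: -1156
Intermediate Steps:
J(f, O) = 1 + O + f**2 (J(f, O) = f**2 + (O + 1) = f**2 + (1 + O) = 1 + O + f**2)
(-30 - 4)*J(5, 8) = (-30 - 4)*(1 + 8 + 5**2) = -34*(1 + 8 + 25) = -34*34 = -1156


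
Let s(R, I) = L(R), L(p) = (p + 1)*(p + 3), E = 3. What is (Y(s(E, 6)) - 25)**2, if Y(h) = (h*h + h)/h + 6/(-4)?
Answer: 9/4 ≈ 2.2500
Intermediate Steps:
L(p) = (1 + p)*(3 + p)
s(R, I) = 3 + R**2 + 4*R
Y(h) = -3/2 + (h + h**2)/h (Y(h) = (h**2 + h)/h + 6*(-1/4) = (h + h**2)/h - 3/2 = -3/2 + (h + h**2)/h)
(Y(s(E, 6)) - 25)**2 = ((-1/2 + (3 + 3**2 + 4*3)) - 25)**2 = ((-1/2 + (3 + 9 + 12)) - 25)**2 = ((-1/2 + 24) - 25)**2 = (47/2 - 25)**2 = (-3/2)**2 = 9/4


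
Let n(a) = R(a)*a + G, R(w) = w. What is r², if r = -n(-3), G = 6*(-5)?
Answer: 441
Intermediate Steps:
G = -30
n(a) = -30 + a² (n(a) = a*a - 30 = a² - 30 = -30 + a²)
r = 21 (r = -(-30 + (-3)²) = -(-30 + 9) = -1*(-21) = 21)
r² = 21² = 441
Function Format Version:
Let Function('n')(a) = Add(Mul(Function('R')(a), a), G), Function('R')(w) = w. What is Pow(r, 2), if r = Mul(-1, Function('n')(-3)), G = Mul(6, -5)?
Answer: 441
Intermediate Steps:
G = -30
Function('n')(a) = Add(-30, Pow(a, 2)) (Function('n')(a) = Add(Mul(a, a), -30) = Add(Pow(a, 2), -30) = Add(-30, Pow(a, 2)))
r = 21 (r = Mul(-1, Add(-30, Pow(-3, 2))) = Mul(-1, Add(-30, 9)) = Mul(-1, -21) = 21)
Pow(r, 2) = Pow(21, 2) = 441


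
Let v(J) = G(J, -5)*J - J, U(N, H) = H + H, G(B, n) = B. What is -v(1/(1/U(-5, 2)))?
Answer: -12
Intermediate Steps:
U(N, H) = 2*H
v(J) = J**2 - J (v(J) = J*J - J = J**2 - J)
-v(1/(1/U(-5, 2))) = -(-1 + 1/(1/(2*2)))/(1/(2*2)) = -(-1 + 1/(1/4))/(1/4) = -(-1 + 1/(1/4))/1/4 = -4*(-1 + 4) = -4*3 = -1*12 = -12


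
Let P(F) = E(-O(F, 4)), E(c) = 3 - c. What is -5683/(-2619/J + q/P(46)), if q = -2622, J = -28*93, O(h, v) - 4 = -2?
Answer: 24664220/2271531 ≈ 10.858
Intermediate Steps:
O(h, v) = 2 (O(h, v) = 4 - 2 = 2)
J = -2604
P(F) = 5 (P(F) = 3 - (-1)*2 = 3 - 1*(-2) = 3 + 2 = 5)
-5683/(-2619/J + q/P(46)) = -5683/(-2619/(-2604) - 2622/5) = -5683/(-2619*(-1/2604) - 2622*⅕) = -5683/(873/868 - 2622/5) = -5683/(-2271531/4340) = -5683*(-4340/2271531) = 24664220/2271531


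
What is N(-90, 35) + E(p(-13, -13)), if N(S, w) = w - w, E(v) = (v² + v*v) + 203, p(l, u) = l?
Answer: 541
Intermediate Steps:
E(v) = 203 + 2*v² (E(v) = (v² + v²) + 203 = 2*v² + 203 = 203 + 2*v²)
N(S, w) = 0
N(-90, 35) + E(p(-13, -13)) = 0 + (203 + 2*(-13)²) = 0 + (203 + 2*169) = 0 + (203 + 338) = 0 + 541 = 541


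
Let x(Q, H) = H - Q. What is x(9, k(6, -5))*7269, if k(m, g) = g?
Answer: -101766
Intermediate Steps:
x(9, k(6, -5))*7269 = (-5 - 1*9)*7269 = (-5 - 9)*7269 = -14*7269 = -101766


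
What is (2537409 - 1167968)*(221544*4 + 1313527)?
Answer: 3012363476023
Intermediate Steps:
(2537409 - 1167968)*(221544*4 + 1313527) = 1369441*(886176 + 1313527) = 1369441*2199703 = 3012363476023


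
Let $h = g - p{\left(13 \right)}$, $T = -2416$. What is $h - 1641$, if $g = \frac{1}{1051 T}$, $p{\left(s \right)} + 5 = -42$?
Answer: $- \frac{4047510305}{2539216} \approx -1594.0$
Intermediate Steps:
$p{\left(s \right)} = -47$ ($p{\left(s \right)} = -5 - 42 = -47$)
$g = - \frac{1}{2539216}$ ($g = \frac{1}{1051 \left(-2416\right)} = \frac{1}{1051} \left(- \frac{1}{2416}\right) = - \frac{1}{2539216} \approx -3.9382 \cdot 10^{-7}$)
$h = \frac{119343151}{2539216}$ ($h = - \frac{1}{2539216} - -47 = - \frac{1}{2539216} + 47 = \frac{119343151}{2539216} \approx 47.0$)
$h - 1641 = \frac{119343151}{2539216} - 1641 = - \frac{4047510305}{2539216}$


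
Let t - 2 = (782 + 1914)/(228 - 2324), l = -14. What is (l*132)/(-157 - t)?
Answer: 69168/5903 ≈ 11.717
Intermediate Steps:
t = 187/262 (t = 2 + (782 + 1914)/(228 - 2324) = 2 + 2696/(-2096) = 2 + 2696*(-1/2096) = 2 - 337/262 = 187/262 ≈ 0.71374)
(l*132)/(-157 - t) = (-14*132)/(-157 - 1*187/262) = -1848/(-157 - 187/262) = -1848/(-41321/262) = -1848*(-262/41321) = 69168/5903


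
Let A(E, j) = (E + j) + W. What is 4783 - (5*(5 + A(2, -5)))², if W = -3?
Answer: 4758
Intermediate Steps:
A(E, j) = -3 + E + j (A(E, j) = (E + j) - 3 = -3 + E + j)
4783 - (5*(5 + A(2, -5)))² = 4783 - (5*(5 + (-3 + 2 - 5)))² = 4783 - (5*(5 - 6))² = 4783 - (5*(-1))² = 4783 - 1*(-5)² = 4783 - 1*25 = 4783 - 25 = 4758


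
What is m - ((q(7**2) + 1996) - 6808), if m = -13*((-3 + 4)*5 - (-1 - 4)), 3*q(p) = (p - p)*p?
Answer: 4682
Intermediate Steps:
q(p) = 0 (q(p) = ((p - p)*p)/3 = (0*p)/3 = (1/3)*0 = 0)
m = -130 (m = -13*(1*5 - 1*(-5)) = -13*(5 + 5) = -13*10 = -130)
m - ((q(7**2) + 1996) - 6808) = -130 - ((0 + 1996) - 6808) = -130 - (1996 - 6808) = -130 - 1*(-4812) = -130 + 4812 = 4682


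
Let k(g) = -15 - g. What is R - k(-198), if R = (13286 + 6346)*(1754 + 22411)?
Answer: 474407097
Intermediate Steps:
R = 474407280 (R = 19632*24165 = 474407280)
R - k(-198) = 474407280 - (-15 - 1*(-198)) = 474407280 - (-15 + 198) = 474407280 - 1*183 = 474407280 - 183 = 474407097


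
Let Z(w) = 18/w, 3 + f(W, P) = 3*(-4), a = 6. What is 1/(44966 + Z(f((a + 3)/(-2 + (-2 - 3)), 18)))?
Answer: 5/224824 ≈ 2.2240e-5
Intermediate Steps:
f(W, P) = -15 (f(W, P) = -3 + 3*(-4) = -3 - 12 = -15)
1/(44966 + Z(f((a + 3)/(-2 + (-2 - 3)), 18))) = 1/(44966 + 18/(-15)) = 1/(44966 + 18*(-1/15)) = 1/(44966 - 6/5) = 1/(224824/5) = 5/224824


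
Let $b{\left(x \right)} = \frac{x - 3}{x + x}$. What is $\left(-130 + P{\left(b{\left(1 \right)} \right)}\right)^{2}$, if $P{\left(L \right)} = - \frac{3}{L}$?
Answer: $16129$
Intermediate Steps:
$b{\left(x \right)} = \frac{-3 + x}{2 x}$
$\left(-130 + P{\left(b{\left(1 \right)} \right)}\right)^{2} = \left(-130 - \frac{3}{\frac{1}{2} \cdot 1^{-1} \left(-3 + 1\right)}\right)^{2} = \left(-130 - \frac{3}{\frac{1}{2} \cdot 1 \left(-2\right)}\right)^{2} = \left(-130 - \frac{3}{-1}\right)^{2} = \left(-130 - -3\right)^{2} = \left(-130 + 3\right)^{2} = \left(-127\right)^{2} = 16129$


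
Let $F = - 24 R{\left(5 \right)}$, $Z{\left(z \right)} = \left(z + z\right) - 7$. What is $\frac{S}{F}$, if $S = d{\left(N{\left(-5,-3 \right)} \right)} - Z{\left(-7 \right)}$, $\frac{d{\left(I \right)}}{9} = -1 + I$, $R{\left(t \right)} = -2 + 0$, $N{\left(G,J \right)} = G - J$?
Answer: $- \frac{1}{8} \approx -0.125$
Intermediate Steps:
$Z{\left(z \right)} = -7 + 2 z$ ($Z{\left(z \right)} = 2 z - 7 = -7 + 2 z$)
$R{\left(t \right)} = -2$
$d{\left(I \right)} = -9 + 9 I$ ($d{\left(I \right)} = 9 \left(-1 + I\right) = -9 + 9 I$)
$S = -6$ ($S = \left(-9 + 9 \left(-5 - -3\right)\right) - \left(-7 + 2 \left(-7\right)\right) = \left(-9 + 9 \left(-5 + 3\right)\right) - \left(-7 - 14\right) = \left(-9 + 9 \left(-2\right)\right) - -21 = \left(-9 - 18\right) + 21 = -27 + 21 = -6$)
$F = 48$ ($F = \left(-24\right) \left(-2\right) = 48$)
$\frac{S}{F} = - \frac{6}{48} = \left(-6\right) \frac{1}{48} = - \frac{1}{8}$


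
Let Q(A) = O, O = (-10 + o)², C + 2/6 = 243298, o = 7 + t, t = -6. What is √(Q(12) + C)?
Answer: 2*√547602/3 ≈ 493.33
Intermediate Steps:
o = 1 (o = 7 - 6 = 1)
C = 729893/3 (C = -⅓ + 243298 = 729893/3 ≈ 2.4330e+5)
O = 81 (O = (-10 + 1)² = (-9)² = 81)
Q(A) = 81
√(Q(12) + C) = √(81 + 729893/3) = √(730136/3) = 2*√547602/3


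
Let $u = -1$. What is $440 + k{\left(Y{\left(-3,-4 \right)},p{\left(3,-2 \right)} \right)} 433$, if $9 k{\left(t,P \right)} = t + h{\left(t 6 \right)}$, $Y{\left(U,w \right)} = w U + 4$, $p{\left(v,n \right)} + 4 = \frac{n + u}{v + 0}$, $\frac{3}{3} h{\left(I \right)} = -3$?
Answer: $\frac{9589}{9} \approx 1065.4$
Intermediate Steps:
$h{\left(I \right)} = -3$
$p{\left(v,n \right)} = -4 + \frac{-1 + n}{v}$ ($p{\left(v,n \right)} = -4 + \frac{n - 1}{v + 0} = -4 + \frac{-1 + n}{v}$)
$Y{\left(U,w \right)} = 4 + U w$ ($Y{\left(U,w \right)} = U w + 4 = 4 + U w$)
$k{\left(t,P \right)} = - \frac{1}{3} + \frac{t}{9}$ ($k{\left(t,P \right)} = \frac{t - 3}{9} = \frac{-3 + t}{9} = - \frac{1}{3} + \frac{t}{9}$)
$440 + k{\left(Y{\left(-3,-4 \right)},p{\left(3,-2 \right)} \right)} 433 = 440 + \left(- \frac{1}{3} + \frac{4 - -12}{9}\right) 433 = 440 + \left(- \frac{1}{3} + \frac{4 + 12}{9}\right) 433 = 440 + \left(- \frac{1}{3} + \frac{1}{9} \cdot 16\right) 433 = 440 + \left(- \frac{1}{3} + \frac{16}{9}\right) 433 = 440 + \frac{13}{9} \cdot 433 = 440 + \frac{5629}{9} = \frac{9589}{9}$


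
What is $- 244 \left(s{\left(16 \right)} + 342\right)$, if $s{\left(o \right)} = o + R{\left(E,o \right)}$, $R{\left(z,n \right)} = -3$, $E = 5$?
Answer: $-86620$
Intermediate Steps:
$s{\left(o \right)} = -3 + o$ ($s{\left(o \right)} = o - 3 = -3 + o$)
$- 244 \left(s{\left(16 \right)} + 342\right) = - 244 \left(\left(-3 + 16\right) + 342\right) = - 244 \left(13 + 342\right) = \left(-244\right) 355 = -86620$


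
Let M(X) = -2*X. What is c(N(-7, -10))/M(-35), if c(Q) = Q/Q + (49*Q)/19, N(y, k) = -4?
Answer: -177/1330 ≈ -0.13308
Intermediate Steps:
c(Q) = 1 + 49*Q/19 (c(Q) = 1 + (49*Q)*(1/19) = 1 + 49*Q/19)
c(N(-7, -10))/M(-35) = (1 + (49/19)*(-4))/((-2*(-35))) = (1 - 196/19)/70 = -177/19*1/70 = -177/1330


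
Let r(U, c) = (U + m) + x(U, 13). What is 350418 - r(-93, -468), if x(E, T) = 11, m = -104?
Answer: 350604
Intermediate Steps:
r(U, c) = -93 + U (r(U, c) = (U - 104) + 11 = (-104 + U) + 11 = -93 + U)
350418 - r(-93, -468) = 350418 - (-93 - 93) = 350418 - 1*(-186) = 350418 + 186 = 350604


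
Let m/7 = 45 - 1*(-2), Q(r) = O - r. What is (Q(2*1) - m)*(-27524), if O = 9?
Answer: 8862728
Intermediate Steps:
Q(r) = 9 - r
m = 329 (m = 7*(45 - 1*(-2)) = 7*(45 + 2) = 7*47 = 329)
(Q(2*1) - m)*(-27524) = ((9 - 2) - 1*329)*(-27524) = ((9 - 1*2) - 329)*(-27524) = ((9 - 2) - 329)*(-27524) = (7 - 329)*(-27524) = -322*(-27524) = 8862728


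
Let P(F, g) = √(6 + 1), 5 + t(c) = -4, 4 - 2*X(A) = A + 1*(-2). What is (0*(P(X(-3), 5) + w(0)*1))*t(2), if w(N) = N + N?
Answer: 0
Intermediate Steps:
X(A) = 3 - A/2 (X(A) = 2 - (A + 1*(-2))/2 = 2 - (A - 2)/2 = 2 - (-2 + A)/2 = 2 + (1 - A/2) = 3 - A/2)
w(N) = 2*N
t(c) = -9 (t(c) = -5 - 4 = -9)
P(F, g) = √7
(0*(P(X(-3), 5) + w(0)*1))*t(2) = (0*(√7 + (2*0)*1))*(-9) = (0*(√7 + 0*1))*(-9) = (0*(√7 + 0))*(-9) = (0*√7)*(-9) = 0*(-9) = 0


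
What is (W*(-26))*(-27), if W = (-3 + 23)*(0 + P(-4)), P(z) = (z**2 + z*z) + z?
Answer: 393120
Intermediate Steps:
P(z) = z + 2*z**2 (P(z) = (z**2 + z**2) + z = 2*z**2 + z = z + 2*z**2)
W = 560 (W = (-3 + 23)*(0 - 4*(1 + 2*(-4))) = 20*(0 - 4*(1 - 8)) = 20*(0 - 4*(-7)) = 20*(0 + 28) = 20*28 = 560)
(W*(-26))*(-27) = (560*(-26))*(-27) = -14560*(-27) = 393120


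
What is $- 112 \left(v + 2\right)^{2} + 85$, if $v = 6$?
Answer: $-7083$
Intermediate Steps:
$- 112 \left(v + 2\right)^{2} + 85 = - 112 \left(6 + 2\right)^{2} + 85 = - 112 \cdot 8^{2} + 85 = \left(-112\right) 64 + 85 = -7168 + 85 = -7083$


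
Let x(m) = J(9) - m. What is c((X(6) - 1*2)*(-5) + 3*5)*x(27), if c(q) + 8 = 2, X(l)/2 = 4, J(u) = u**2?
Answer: -324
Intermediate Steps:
X(l) = 8 (X(l) = 2*4 = 8)
c(q) = -6 (c(q) = -8 + 2 = -6)
x(m) = 81 - m (x(m) = 9**2 - m = 81 - m)
c((X(6) - 1*2)*(-5) + 3*5)*x(27) = -6*(81 - 1*27) = -6*(81 - 27) = -6*54 = -324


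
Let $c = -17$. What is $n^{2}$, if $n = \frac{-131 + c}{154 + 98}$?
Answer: $\frac{1369}{3969} \approx 0.34492$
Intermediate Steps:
$n = - \frac{37}{63}$ ($n = \frac{-131 - 17}{154 + 98} = - \frac{148}{252} = \left(-148\right) \frac{1}{252} = - \frac{37}{63} \approx -0.5873$)
$n^{2} = \left(- \frac{37}{63}\right)^{2} = \frac{1369}{3969}$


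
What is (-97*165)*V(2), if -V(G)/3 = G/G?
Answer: 48015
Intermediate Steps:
V(G) = -3 (V(G) = -3*G/G = -3*1 = -3)
(-97*165)*V(2) = -97*165*(-3) = -16005*(-3) = 48015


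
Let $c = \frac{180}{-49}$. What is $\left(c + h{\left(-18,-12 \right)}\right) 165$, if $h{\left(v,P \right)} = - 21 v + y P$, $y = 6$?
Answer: $\frac{2444310}{49} \approx 49884.0$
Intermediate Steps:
$c = - \frac{180}{49}$ ($c = 180 \left(- \frac{1}{49}\right) = - \frac{180}{49} \approx -3.6735$)
$h{\left(v,P \right)} = - 21 v + 6 P$
$\left(c + h{\left(-18,-12 \right)}\right) 165 = \left(- \frac{180}{49} + \left(\left(-21\right) \left(-18\right) + 6 \left(-12\right)\right)\right) 165 = \left(- \frac{180}{49} + \left(378 - 72\right)\right) 165 = \left(- \frac{180}{49} + 306\right) 165 = \frac{14814}{49} \cdot 165 = \frac{2444310}{49}$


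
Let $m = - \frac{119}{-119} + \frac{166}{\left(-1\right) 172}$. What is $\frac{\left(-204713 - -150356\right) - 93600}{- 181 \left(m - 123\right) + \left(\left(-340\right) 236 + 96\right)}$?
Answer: $\frac{12724302}{4978309} \approx 2.556$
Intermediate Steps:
$m = \frac{3}{86}$ ($m = \left(-119\right) \left(- \frac{1}{119}\right) + \frac{166}{-172} = 1 + 166 \left(- \frac{1}{172}\right) = 1 - \frac{83}{86} = \frac{3}{86} \approx 0.034884$)
$\frac{\left(-204713 - -150356\right) - 93600}{- 181 \left(m - 123\right) + \left(\left(-340\right) 236 + 96\right)} = \frac{\left(-204713 - -150356\right) - 93600}{- 181 \left(\frac{3}{86} - 123\right) + \left(\left(-340\right) 236 + 96\right)} = \frac{\left(-204713 + 150356\right) + \left(-135577 + 41977\right)}{\left(-181\right) \left(- \frac{10575}{86}\right) + \left(-80240 + 96\right)} = \frac{-54357 - 93600}{\frac{1914075}{86} - 80144} = - \frac{147957}{- \frac{4978309}{86}} = \left(-147957\right) \left(- \frac{86}{4978309}\right) = \frac{12724302}{4978309}$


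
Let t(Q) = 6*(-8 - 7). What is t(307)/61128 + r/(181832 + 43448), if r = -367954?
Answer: -156337273/95631360 ≈ -1.6348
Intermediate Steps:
t(Q) = -90 (t(Q) = 6*(-15) = -90)
t(307)/61128 + r/(181832 + 43448) = -90/61128 - 367954/(181832 + 43448) = -90*1/61128 - 367954/225280 = -5/3396 - 367954*1/225280 = -5/3396 - 183977/112640 = -156337273/95631360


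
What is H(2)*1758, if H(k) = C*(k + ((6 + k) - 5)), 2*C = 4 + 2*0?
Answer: 17580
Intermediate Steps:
C = 2 (C = (4 + 2*0)/2 = (4 + 0)/2 = (½)*4 = 2)
H(k) = 2 + 4*k (H(k) = 2*(k + ((6 + k) - 5)) = 2*(k + (1 + k)) = 2*(1 + 2*k) = 2 + 4*k)
H(2)*1758 = (2 + 4*2)*1758 = (2 + 8)*1758 = 10*1758 = 17580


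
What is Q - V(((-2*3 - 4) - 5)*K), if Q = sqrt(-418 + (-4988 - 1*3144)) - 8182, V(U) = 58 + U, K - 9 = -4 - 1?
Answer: -8180 + 15*I*sqrt(38) ≈ -8180.0 + 92.466*I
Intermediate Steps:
K = 4 (K = 9 + (-4 - 1) = 9 - 5 = 4)
Q = -8182 + 15*I*sqrt(38) (Q = sqrt(-418 + (-4988 - 3144)) - 8182 = sqrt(-418 - 8132) - 8182 = sqrt(-8550) - 8182 = 15*I*sqrt(38) - 8182 = -8182 + 15*I*sqrt(38) ≈ -8182.0 + 92.466*I)
Q - V(((-2*3 - 4) - 5)*K) = (-8182 + 15*I*sqrt(38)) - (58 + ((-2*3 - 4) - 5)*4) = (-8182 + 15*I*sqrt(38)) - (58 + ((-6 - 4) - 5)*4) = (-8182 + 15*I*sqrt(38)) - (58 + (-10 - 5)*4) = (-8182 + 15*I*sqrt(38)) - (58 - 15*4) = (-8182 + 15*I*sqrt(38)) - (58 - 60) = (-8182 + 15*I*sqrt(38)) - 1*(-2) = (-8182 + 15*I*sqrt(38)) + 2 = -8180 + 15*I*sqrt(38)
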